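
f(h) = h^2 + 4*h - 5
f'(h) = 2*h + 4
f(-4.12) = -4.51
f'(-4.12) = -4.24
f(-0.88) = -7.75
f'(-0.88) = 2.24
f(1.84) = 5.75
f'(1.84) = 7.68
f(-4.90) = -0.59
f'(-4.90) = -5.80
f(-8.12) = 28.45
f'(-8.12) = -12.24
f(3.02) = 16.20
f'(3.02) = 10.04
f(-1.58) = -8.82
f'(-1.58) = 0.84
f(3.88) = 25.57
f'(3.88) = 11.76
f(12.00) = 187.00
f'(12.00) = 28.00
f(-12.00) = 91.00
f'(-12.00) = -20.00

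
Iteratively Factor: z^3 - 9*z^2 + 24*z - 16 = (z - 1)*(z^2 - 8*z + 16) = (z - 4)*(z - 1)*(z - 4)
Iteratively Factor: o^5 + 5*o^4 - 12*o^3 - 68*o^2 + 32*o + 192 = (o + 4)*(o^4 + o^3 - 16*o^2 - 4*o + 48) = (o - 2)*(o + 4)*(o^3 + 3*o^2 - 10*o - 24) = (o - 2)*(o + 2)*(o + 4)*(o^2 + o - 12) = (o - 3)*(o - 2)*(o + 2)*(o + 4)*(o + 4)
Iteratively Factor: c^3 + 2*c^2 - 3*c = (c)*(c^2 + 2*c - 3) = c*(c - 1)*(c + 3)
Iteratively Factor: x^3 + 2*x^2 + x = (x + 1)*(x^2 + x) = x*(x + 1)*(x + 1)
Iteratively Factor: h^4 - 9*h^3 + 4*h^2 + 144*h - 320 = (h - 4)*(h^3 - 5*h^2 - 16*h + 80) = (h - 4)*(h + 4)*(h^2 - 9*h + 20) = (h - 4)^2*(h + 4)*(h - 5)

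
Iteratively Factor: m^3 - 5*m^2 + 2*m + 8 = (m + 1)*(m^2 - 6*m + 8) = (m - 2)*(m + 1)*(m - 4)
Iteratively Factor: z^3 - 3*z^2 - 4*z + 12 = (z + 2)*(z^2 - 5*z + 6) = (z - 3)*(z + 2)*(z - 2)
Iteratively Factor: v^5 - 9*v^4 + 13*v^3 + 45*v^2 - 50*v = (v - 1)*(v^4 - 8*v^3 + 5*v^2 + 50*v) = (v - 1)*(v + 2)*(v^3 - 10*v^2 + 25*v) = (v - 5)*(v - 1)*(v + 2)*(v^2 - 5*v) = (v - 5)^2*(v - 1)*(v + 2)*(v)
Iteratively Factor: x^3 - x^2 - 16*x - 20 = (x - 5)*(x^2 + 4*x + 4) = (x - 5)*(x + 2)*(x + 2)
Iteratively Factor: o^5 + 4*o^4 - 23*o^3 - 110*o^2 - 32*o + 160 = (o - 5)*(o^4 + 9*o^3 + 22*o^2 - 32) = (o - 5)*(o + 4)*(o^3 + 5*o^2 + 2*o - 8) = (o - 5)*(o + 4)^2*(o^2 + o - 2) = (o - 5)*(o - 1)*(o + 4)^2*(o + 2)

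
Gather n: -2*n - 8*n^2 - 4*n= -8*n^2 - 6*n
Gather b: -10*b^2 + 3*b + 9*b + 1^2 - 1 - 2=-10*b^2 + 12*b - 2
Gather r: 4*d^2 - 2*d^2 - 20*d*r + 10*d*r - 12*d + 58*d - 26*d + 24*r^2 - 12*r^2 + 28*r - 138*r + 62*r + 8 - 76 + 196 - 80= 2*d^2 + 20*d + 12*r^2 + r*(-10*d - 48) + 48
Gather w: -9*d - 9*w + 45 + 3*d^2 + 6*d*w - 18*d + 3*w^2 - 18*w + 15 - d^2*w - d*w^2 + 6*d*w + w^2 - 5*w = 3*d^2 - 27*d + w^2*(4 - d) + w*(-d^2 + 12*d - 32) + 60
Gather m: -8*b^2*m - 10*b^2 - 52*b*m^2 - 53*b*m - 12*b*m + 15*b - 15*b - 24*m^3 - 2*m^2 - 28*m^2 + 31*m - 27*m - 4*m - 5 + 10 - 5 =-10*b^2 - 24*m^3 + m^2*(-52*b - 30) + m*(-8*b^2 - 65*b)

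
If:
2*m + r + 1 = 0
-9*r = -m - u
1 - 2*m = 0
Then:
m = 1/2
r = -2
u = -37/2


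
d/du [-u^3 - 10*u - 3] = -3*u^2 - 10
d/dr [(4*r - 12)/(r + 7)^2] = 4*(13 - r)/(r + 7)^3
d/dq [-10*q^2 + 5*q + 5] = 5 - 20*q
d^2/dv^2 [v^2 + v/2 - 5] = 2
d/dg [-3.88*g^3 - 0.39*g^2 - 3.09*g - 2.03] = -11.64*g^2 - 0.78*g - 3.09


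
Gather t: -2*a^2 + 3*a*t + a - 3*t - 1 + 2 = -2*a^2 + a + t*(3*a - 3) + 1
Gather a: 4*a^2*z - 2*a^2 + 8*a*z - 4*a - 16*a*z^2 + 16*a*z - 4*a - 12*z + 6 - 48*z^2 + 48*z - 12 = a^2*(4*z - 2) + a*(-16*z^2 + 24*z - 8) - 48*z^2 + 36*z - 6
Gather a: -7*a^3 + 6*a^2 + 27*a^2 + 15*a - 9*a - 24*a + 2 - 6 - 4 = -7*a^3 + 33*a^2 - 18*a - 8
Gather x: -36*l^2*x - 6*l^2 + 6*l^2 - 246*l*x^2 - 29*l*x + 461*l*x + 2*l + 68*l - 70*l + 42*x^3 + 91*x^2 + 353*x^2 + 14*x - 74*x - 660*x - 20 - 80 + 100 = 42*x^3 + x^2*(444 - 246*l) + x*(-36*l^2 + 432*l - 720)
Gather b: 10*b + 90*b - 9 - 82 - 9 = 100*b - 100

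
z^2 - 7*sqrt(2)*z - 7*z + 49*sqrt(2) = (z - 7)*(z - 7*sqrt(2))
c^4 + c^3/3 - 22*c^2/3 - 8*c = c*(c - 3)*(c + 4/3)*(c + 2)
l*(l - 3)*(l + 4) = l^3 + l^2 - 12*l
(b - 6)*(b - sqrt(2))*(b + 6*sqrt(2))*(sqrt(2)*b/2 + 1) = sqrt(2)*b^4/2 - 3*sqrt(2)*b^3 + 6*b^3 - 36*b^2 - sqrt(2)*b^2 - 12*b + 6*sqrt(2)*b + 72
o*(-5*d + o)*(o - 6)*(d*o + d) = -5*d^2*o^3 + 25*d^2*o^2 + 30*d^2*o + d*o^4 - 5*d*o^3 - 6*d*o^2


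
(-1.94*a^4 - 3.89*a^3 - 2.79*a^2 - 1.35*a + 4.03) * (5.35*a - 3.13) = -10.379*a^5 - 14.7393*a^4 - 2.7508*a^3 + 1.5102*a^2 + 25.786*a - 12.6139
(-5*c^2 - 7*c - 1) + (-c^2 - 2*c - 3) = -6*c^2 - 9*c - 4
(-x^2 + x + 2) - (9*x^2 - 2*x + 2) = -10*x^2 + 3*x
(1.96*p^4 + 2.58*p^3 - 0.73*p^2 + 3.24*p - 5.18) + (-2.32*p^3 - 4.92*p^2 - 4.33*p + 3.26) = 1.96*p^4 + 0.26*p^3 - 5.65*p^2 - 1.09*p - 1.92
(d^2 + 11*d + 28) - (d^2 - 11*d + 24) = 22*d + 4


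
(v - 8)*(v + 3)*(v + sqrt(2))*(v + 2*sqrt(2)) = v^4 - 5*v^3 + 3*sqrt(2)*v^3 - 15*sqrt(2)*v^2 - 20*v^2 - 72*sqrt(2)*v - 20*v - 96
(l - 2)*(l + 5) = l^2 + 3*l - 10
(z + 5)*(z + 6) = z^2 + 11*z + 30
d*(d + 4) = d^2 + 4*d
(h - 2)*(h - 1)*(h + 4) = h^3 + h^2 - 10*h + 8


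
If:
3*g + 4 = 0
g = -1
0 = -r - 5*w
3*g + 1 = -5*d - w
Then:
No Solution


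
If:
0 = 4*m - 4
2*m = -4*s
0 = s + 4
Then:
No Solution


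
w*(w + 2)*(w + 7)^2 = w^4 + 16*w^3 + 77*w^2 + 98*w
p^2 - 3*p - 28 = (p - 7)*(p + 4)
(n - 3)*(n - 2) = n^2 - 5*n + 6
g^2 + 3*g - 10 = (g - 2)*(g + 5)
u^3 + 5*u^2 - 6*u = u*(u - 1)*(u + 6)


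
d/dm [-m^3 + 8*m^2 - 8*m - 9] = -3*m^2 + 16*m - 8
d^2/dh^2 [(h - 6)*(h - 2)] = 2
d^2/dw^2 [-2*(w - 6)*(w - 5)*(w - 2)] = 52 - 12*w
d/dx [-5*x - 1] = -5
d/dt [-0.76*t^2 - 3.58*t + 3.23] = -1.52*t - 3.58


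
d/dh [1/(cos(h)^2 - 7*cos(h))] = (2*cos(h) - 7)*sin(h)/((cos(h) - 7)^2*cos(h)^2)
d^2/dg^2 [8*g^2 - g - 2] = 16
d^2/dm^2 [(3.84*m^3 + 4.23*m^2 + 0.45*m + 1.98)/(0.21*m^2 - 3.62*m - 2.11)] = (-4.44089209850063e-16*m^5 + 7.105427357601e-15*m^4 + 110.515782*m^3 + 187.753914*m^2 + 94.741578*m + 84.438486)/(0.009261*m^6 - 0.478926*m^5 + 7.976619*m^4 - 37.813796*m^3 - 80.146029*m^2 - 48.349806*m - 9.393931)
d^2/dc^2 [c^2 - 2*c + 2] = 2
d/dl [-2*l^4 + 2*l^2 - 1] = -8*l^3 + 4*l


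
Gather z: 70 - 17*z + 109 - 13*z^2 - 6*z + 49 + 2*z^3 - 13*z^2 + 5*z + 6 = 2*z^3 - 26*z^2 - 18*z + 234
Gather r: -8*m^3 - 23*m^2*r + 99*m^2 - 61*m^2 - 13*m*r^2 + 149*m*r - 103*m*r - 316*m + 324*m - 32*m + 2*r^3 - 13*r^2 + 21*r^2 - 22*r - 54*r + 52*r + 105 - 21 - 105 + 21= -8*m^3 + 38*m^2 - 24*m + 2*r^3 + r^2*(8 - 13*m) + r*(-23*m^2 + 46*m - 24)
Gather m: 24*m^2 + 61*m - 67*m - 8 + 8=24*m^2 - 6*m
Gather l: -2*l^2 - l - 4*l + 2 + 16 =-2*l^2 - 5*l + 18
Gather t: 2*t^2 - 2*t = 2*t^2 - 2*t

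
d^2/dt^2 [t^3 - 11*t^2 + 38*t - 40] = 6*t - 22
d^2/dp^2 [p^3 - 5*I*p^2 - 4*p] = 6*p - 10*I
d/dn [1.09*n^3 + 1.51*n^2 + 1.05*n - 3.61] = 3.27*n^2 + 3.02*n + 1.05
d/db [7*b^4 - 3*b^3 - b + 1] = 28*b^3 - 9*b^2 - 1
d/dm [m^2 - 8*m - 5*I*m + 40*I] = 2*m - 8 - 5*I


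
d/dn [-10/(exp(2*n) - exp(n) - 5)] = (20*exp(n) - 10)*exp(n)/(-exp(2*n) + exp(n) + 5)^2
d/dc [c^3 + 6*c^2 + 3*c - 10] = 3*c^2 + 12*c + 3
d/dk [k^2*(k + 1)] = k*(3*k + 2)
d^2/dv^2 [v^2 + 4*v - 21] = 2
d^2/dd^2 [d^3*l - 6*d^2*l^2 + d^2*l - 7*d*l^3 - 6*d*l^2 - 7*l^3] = 2*l*(3*d - 6*l + 1)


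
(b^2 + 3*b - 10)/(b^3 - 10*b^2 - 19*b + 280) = (b - 2)/(b^2 - 15*b + 56)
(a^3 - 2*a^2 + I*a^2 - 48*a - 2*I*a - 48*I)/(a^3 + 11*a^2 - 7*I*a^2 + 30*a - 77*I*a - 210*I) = (a^2 + a*(-8 + I) - 8*I)/(a^2 + a*(5 - 7*I) - 35*I)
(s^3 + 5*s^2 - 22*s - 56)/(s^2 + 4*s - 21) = (s^2 - 2*s - 8)/(s - 3)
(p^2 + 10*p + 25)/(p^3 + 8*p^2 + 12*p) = (p^2 + 10*p + 25)/(p*(p^2 + 8*p + 12))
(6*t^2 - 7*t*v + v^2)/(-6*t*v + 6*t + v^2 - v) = (-t + v)/(v - 1)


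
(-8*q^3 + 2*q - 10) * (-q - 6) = 8*q^4 + 48*q^3 - 2*q^2 - 2*q + 60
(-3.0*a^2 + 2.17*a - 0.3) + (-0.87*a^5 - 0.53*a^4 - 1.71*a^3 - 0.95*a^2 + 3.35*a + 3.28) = -0.87*a^5 - 0.53*a^4 - 1.71*a^3 - 3.95*a^2 + 5.52*a + 2.98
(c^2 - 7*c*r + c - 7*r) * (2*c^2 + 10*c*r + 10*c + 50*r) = 2*c^4 - 4*c^3*r + 12*c^3 - 70*c^2*r^2 - 24*c^2*r + 10*c^2 - 420*c*r^2 - 20*c*r - 350*r^2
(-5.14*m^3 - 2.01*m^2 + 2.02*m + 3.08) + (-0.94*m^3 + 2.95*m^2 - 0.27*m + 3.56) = -6.08*m^3 + 0.94*m^2 + 1.75*m + 6.64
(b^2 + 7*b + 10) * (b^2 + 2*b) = b^4 + 9*b^3 + 24*b^2 + 20*b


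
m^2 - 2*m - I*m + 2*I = (m - 2)*(m - I)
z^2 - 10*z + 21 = (z - 7)*(z - 3)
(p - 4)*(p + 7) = p^2 + 3*p - 28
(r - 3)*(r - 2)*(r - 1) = r^3 - 6*r^2 + 11*r - 6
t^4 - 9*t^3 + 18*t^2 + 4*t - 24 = (t - 6)*(t - 2)^2*(t + 1)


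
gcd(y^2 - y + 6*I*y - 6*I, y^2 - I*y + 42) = y + 6*I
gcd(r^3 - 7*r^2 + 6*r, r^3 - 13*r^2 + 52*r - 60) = r - 6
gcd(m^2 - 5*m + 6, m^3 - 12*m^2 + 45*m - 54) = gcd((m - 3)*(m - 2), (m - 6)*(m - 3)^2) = m - 3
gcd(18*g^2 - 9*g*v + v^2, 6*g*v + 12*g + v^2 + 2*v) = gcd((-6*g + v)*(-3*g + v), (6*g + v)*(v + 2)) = 1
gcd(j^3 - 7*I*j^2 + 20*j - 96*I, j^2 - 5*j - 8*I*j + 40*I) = j - 8*I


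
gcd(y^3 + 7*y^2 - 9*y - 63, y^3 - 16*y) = 1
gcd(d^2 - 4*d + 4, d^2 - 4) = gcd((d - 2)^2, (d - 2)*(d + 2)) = d - 2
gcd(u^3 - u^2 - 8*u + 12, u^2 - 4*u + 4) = u^2 - 4*u + 4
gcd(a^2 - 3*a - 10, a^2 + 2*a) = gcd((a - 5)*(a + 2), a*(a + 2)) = a + 2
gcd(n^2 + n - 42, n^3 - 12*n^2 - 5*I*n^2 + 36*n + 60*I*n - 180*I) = n - 6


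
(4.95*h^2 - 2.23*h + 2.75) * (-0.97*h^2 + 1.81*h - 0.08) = -4.8015*h^4 + 11.1226*h^3 - 7.0998*h^2 + 5.1559*h - 0.22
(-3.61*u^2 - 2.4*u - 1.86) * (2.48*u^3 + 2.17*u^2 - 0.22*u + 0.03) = -8.9528*u^5 - 13.7857*u^4 - 9.0266*u^3 - 3.6165*u^2 + 0.3372*u - 0.0558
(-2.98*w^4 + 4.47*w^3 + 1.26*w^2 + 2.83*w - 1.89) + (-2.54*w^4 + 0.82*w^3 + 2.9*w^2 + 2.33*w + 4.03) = -5.52*w^4 + 5.29*w^3 + 4.16*w^2 + 5.16*w + 2.14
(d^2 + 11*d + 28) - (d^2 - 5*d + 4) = 16*d + 24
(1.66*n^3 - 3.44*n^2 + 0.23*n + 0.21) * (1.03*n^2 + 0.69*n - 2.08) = 1.7098*n^5 - 2.3978*n^4 - 5.5895*n^3 + 7.5302*n^2 - 0.3335*n - 0.4368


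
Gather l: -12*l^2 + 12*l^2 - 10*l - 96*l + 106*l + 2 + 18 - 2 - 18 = 0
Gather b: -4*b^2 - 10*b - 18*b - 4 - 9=-4*b^2 - 28*b - 13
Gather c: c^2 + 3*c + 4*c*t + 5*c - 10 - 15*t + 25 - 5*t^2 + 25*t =c^2 + c*(4*t + 8) - 5*t^2 + 10*t + 15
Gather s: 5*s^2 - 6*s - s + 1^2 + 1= 5*s^2 - 7*s + 2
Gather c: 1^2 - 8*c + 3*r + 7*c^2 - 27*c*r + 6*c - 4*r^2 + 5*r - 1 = 7*c^2 + c*(-27*r - 2) - 4*r^2 + 8*r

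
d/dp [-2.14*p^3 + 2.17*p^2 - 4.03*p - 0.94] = -6.42*p^2 + 4.34*p - 4.03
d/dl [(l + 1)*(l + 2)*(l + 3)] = 3*l^2 + 12*l + 11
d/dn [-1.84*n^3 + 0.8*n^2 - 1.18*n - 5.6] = -5.52*n^2 + 1.6*n - 1.18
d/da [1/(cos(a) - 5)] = sin(a)/(cos(a) - 5)^2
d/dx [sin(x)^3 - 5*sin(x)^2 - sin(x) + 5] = (3*sin(x)^2 - 10*sin(x) - 1)*cos(x)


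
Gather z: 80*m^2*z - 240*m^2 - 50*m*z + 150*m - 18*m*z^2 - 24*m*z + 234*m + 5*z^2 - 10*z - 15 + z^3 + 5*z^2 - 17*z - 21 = -240*m^2 + 384*m + z^3 + z^2*(10 - 18*m) + z*(80*m^2 - 74*m - 27) - 36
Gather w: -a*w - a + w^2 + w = -a + w^2 + w*(1 - a)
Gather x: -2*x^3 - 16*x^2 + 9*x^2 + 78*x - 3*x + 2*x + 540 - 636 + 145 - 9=-2*x^3 - 7*x^2 + 77*x + 40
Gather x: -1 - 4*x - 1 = -4*x - 2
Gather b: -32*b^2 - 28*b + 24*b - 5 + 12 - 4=-32*b^2 - 4*b + 3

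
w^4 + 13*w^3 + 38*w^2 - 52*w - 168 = (w - 2)*(w + 2)*(w + 6)*(w + 7)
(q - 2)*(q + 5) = q^2 + 3*q - 10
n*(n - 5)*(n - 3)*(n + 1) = n^4 - 7*n^3 + 7*n^2 + 15*n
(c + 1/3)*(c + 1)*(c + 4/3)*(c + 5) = c^4 + 23*c^3/3 + 139*c^2/9 + 11*c + 20/9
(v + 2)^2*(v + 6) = v^3 + 10*v^2 + 28*v + 24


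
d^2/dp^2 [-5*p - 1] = 0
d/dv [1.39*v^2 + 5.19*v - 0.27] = 2.78*v + 5.19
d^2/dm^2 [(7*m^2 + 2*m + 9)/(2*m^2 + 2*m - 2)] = (-5*m^3 + 48*m^2 + 33*m + 27)/(m^6 + 3*m^5 - 5*m^3 + 3*m - 1)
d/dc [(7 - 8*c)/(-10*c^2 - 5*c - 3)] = (-80*c^2 + 140*c + 59)/(100*c^4 + 100*c^3 + 85*c^2 + 30*c + 9)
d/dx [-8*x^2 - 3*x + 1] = -16*x - 3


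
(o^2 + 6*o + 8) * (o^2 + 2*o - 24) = o^4 + 8*o^3 - 4*o^2 - 128*o - 192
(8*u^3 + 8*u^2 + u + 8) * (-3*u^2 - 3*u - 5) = -24*u^5 - 48*u^4 - 67*u^3 - 67*u^2 - 29*u - 40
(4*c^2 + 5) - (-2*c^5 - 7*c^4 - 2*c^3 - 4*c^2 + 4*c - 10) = 2*c^5 + 7*c^4 + 2*c^3 + 8*c^2 - 4*c + 15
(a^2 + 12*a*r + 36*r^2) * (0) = 0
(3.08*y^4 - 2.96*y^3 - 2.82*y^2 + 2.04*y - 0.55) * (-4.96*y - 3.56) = -15.2768*y^5 + 3.7168*y^4 + 24.5248*y^3 - 0.0792000000000002*y^2 - 4.5344*y + 1.958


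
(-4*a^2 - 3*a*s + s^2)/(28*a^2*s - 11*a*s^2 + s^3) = (a + s)/(s*(-7*a + s))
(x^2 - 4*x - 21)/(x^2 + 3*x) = (x - 7)/x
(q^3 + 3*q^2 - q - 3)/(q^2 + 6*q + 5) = (q^2 + 2*q - 3)/(q + 5)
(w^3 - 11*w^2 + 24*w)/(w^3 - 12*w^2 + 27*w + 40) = w*(w - 3)/(w^2 - 4*w - 5)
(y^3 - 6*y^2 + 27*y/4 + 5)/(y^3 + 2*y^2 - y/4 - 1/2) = (2*y^2 - 13*y + 20)/(2*y^2 + 3*y - 2)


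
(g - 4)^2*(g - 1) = g^3 - 9*g^2 + 24*g - 16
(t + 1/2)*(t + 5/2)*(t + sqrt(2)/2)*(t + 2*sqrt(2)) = t^4 + 3*t^3 + 5*sqrt(2)*t^3/2 + 13*t^2/4 + 15*sqrt(2)*t^2/2 + 25*sqrt(2)*t/8 + 6*t + 5/2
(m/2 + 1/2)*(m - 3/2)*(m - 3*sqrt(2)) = m^3/2 - 3*sqrt(2)*m^2/2 - m^2/4 - 3*m/4 + 3*sqrt(2)*m/4 + 9*sqrt(2)/4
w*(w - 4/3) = w^2 - 4*w/3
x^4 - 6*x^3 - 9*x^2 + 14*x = x*(x - 7)*(x - 1)*(x + 2)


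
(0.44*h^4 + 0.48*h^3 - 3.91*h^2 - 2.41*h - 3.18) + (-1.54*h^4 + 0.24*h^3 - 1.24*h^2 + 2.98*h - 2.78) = -1.1*h^4 + 0.72*h^3 - 5.15*h^2 + 0.57*h - 5.96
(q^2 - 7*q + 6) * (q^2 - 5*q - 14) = q^4 - 12*q^3 + 27*q^2 + 68*q - 84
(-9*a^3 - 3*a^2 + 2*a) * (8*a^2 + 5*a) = -72*a^5 - 69*a^4 + a^3 + 10*a^2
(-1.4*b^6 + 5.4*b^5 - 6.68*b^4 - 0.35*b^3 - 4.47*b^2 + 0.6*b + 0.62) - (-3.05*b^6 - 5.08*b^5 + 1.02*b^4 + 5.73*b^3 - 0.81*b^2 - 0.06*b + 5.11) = 1.65*b^6 + 10.48*b^5 - 7.7*b^4 - 6.08*b^3 - 3.66*b^2 + 0.66*b - 4.49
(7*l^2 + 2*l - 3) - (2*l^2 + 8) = 5*l^2 + 2*l - 11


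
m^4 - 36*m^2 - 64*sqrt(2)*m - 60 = (m - 5*sqrt(2))*(m + sqrt(2))^2*(m + 3*sqrt(2))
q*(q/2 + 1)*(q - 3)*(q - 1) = q^4/2 - q^3 - 5*q^2/2 + 3*q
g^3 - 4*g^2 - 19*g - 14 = (g - 7)*(g + 1)*(g + 2)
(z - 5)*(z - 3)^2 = z^3 - 11*z^2 + 39*z - 45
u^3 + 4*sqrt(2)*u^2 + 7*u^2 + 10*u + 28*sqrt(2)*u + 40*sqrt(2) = (u + 2)*(u + 5)*(u + 4*sqrt(2))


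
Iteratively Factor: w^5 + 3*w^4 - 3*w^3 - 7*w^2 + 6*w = (w - 1)*(w^4 + 4*w^3 + w^2 - 6*w) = (w - 1)^2*(w^3 + 5*w^2 + 6*w) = (w - 1)^2*(w + 3)*(w^2 + 2*w) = (w - 1)^2*(w + 2)*(w + 3)*(w)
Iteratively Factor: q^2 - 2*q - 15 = (q + 3)*(q - 5)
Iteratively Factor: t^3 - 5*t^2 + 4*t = (t - 1)*(t^2 - 4*t) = (t - 4)*(t - 1)*(t)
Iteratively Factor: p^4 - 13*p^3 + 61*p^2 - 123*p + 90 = (p - 3)*(p^3 - 10*p^2 + 31*p - 30) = (p - 3)^2*(p^2 - 7*p + 10) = (p - 5)*(p - 3)^2*(p - 2)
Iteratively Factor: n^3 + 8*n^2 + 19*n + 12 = (n + 1)*(n^2 + 7*n + 12) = (n + 1)*(n + 3)*(n + 4)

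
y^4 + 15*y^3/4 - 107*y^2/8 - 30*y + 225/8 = (y - 3)*(y - 3/4)*(y + 5/2)*(y + 5)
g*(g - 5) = g^2 - 5*g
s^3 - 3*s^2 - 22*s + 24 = (s - 6)*(s - 1)*(s + 4)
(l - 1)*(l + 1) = l^2 - 1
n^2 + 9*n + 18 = (n + 3)*(n + 6)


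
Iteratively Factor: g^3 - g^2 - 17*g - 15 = (g + 3)*(g^2 - 4*g - 5) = (g + 1)*(g + 3)*(g - 5)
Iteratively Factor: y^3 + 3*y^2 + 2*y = (y + 1)*(y^2 + 2*y) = (y + 1)*(y + 2)*(y)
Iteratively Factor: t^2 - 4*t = (t - 4)*(t)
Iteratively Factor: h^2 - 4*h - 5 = (h - 5)*(h + 1)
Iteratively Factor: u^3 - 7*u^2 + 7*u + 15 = (u + 1)*(u^2 - 8*u + 15) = (u - 5)*(u + 1)*(u - 3)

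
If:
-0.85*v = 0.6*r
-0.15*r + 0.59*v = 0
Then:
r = 0.00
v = 0.00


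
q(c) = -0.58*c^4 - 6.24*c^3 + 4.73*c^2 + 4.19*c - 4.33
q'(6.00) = -1114.09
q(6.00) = -1908.43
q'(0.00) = 4.19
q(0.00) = -4.33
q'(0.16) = 5.21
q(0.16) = -3.56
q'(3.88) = -376.44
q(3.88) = -412.80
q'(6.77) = -1509.63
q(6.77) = -2913.76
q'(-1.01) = -22.07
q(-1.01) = 2.09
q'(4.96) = -692.53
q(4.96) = -979.65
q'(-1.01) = -22.07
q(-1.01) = 2.09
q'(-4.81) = -216.24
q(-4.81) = 468.90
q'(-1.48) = -43.29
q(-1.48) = 17.28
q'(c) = -2.32*c^3 - 18.72*c^2 + 9.46*c + 4.19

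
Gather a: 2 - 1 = 1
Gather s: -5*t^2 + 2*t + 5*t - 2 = -5*t^2 + 7*t - 2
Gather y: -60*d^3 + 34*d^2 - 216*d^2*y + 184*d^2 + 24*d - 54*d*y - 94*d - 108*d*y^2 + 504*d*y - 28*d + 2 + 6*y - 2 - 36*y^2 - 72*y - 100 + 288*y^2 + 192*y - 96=-60*d^3 + 218*d^2 - 98*d + y^2*(252 - 108*d) + y*(-216*d^2 + 450*d + 126) - 196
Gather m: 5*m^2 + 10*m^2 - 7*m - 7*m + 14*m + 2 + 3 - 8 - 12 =15*m^2 - 15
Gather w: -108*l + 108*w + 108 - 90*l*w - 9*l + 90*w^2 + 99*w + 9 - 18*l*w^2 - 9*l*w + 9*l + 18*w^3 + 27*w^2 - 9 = -108*l + 18*w^3 + w^2*(117 - 18*l) + w*(207 - 99*l) + 108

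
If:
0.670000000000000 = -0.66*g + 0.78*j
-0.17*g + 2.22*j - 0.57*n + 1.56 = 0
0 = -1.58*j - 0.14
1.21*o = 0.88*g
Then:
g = -1.12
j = -0.09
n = 2.73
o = -0.81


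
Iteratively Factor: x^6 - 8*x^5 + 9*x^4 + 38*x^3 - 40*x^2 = (x - 4)*(x^5 - 4*x^4 - 7*x^3 + 10*x^2) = (x - 4)*(x + 2)*(x^4 - 6*x^3 + 5*x^2) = (x - 5)*(x - 4)*(x + 2)*(x^3 - x^2) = x*(x - 5)*(x - 4)*(x + 2)*(x^2 - x) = x^2*(x - 5)*(x - 4)*(x + 2)*(x - 1)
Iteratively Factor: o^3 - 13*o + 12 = (o + 4)*(o^2 - 4*o + 3) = (o - 3)*(o + 4)*(o - 1)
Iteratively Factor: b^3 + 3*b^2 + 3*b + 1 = (b + 1)*(b^2 + 2*b + 1) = (b + 1)^2*(b + 1)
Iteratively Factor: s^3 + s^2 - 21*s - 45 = (s + 3)*(s^2 - 2*s - 15) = (s + 3)^2*(s - 5)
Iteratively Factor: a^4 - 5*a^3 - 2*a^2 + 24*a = (a - 3)*(a^3 - 2*a^2 - 8*a) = a*(a - 3)*(a^2 - 2*a - 8) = a*(a - 3)*(a + 2)*(a - 4)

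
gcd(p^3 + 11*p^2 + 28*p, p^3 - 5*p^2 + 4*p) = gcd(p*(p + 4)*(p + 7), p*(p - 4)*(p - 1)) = p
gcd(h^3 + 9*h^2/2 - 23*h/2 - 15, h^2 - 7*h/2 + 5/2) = h - 5/2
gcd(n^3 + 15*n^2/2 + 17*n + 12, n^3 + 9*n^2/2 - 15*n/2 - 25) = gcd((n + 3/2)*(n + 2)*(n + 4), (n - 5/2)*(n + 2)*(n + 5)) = n + 2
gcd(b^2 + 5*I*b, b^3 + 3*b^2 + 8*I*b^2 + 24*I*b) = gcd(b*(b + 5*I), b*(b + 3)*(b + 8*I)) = b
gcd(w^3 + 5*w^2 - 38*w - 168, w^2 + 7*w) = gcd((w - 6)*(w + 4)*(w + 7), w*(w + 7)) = w + 7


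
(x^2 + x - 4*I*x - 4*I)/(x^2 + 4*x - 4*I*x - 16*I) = (x + 1)/(x + 4)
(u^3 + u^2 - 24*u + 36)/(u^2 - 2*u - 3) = (u^2 + 4*u - 12)/(u + 1)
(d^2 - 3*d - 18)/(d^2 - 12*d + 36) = (d + 3)/(d - 6)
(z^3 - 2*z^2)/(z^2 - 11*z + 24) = z^2*(z - 2)/(z^2 - 11*z + 24)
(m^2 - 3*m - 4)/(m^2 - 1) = (m - 4)/(m - 1)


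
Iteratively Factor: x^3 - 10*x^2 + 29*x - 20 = (x - 4)*(x^2 - 6*x + 5) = (x - 4)*(x - 1)*(x - 5)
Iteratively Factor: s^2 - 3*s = (s)*(s - 3)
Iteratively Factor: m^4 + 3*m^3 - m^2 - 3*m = (m + 1)*(m^3 + 2*m^2 - 3*m) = m*(m + 1)*(m^2 + 2*m - 3) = m*(m - 1)*(m + 1)*(m + 3)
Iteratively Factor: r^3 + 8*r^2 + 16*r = (r + 4)*(r^2 + 4*r) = r*(r + 4)*(r + 4)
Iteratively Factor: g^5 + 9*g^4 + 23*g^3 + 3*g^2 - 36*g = (g)*(g^4 + 9*g^3 + 23*g^2 + 3*g - 36) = g*(g + 3)*(g^3 + 6*g^2 + 5*g - 12) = g*(g + 3)*(g + 4)*(g^2 + 2*g - 3) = g*(g - 1)*(g + 3)*(g + 4)*(g + 3)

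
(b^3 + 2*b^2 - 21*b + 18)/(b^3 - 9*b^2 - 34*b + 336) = (b^2 - 4*b + 3)/(b^2 - 15*b + 56)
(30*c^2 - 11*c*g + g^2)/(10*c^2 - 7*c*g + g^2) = (6*c - g)/(2*c - g)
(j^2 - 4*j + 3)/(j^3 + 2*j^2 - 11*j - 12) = (j - 1)/(j^2 + 5*j + 4)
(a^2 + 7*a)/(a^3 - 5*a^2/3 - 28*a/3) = 3*(a + 7)/(3*a^2 - 5*a - 28)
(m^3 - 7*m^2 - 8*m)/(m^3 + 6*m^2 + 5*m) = (m - 8)/(m + 5)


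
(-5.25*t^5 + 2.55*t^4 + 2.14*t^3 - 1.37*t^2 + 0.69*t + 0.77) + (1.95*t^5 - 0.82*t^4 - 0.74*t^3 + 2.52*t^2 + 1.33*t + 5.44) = -3.3*t^5 + 1.73*t^4 + 1.4*t^3 + 1.15*t^2 + 2.02*t + 6.21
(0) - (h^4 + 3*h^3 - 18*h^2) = -h^4 - 3*h^3 + 18*h^2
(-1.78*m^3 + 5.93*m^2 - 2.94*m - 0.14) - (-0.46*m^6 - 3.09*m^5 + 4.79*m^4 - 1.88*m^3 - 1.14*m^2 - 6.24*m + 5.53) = 0.46*m^6 + 3.09*m^5 - 4.79*m^4 + 0.0999999999999999*m^3 + 7.07*m^2 + 3.3*m - 5.67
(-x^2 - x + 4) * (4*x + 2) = -4*x^3 - 6*x^2 + 14*x + 8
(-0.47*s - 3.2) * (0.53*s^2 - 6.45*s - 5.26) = -0.2491*s^3 + 1.3355*s^2 + 23.1122*s + 16.832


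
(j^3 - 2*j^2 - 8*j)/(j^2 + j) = (j^2 - 2*j - 8)/(j + 1)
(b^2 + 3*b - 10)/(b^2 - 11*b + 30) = (b^2 + 3*b - 10)/(b^2 - 11*b + 30)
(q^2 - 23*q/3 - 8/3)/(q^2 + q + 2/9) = 3*(q - 8)/(3*q + 2)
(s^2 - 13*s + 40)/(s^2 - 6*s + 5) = (s - 8)/(s - 1)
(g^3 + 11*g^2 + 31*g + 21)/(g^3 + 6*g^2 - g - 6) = (g^2 + 10*g + 21)/(g^2 + 5*g - 6)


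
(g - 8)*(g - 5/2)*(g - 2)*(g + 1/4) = g^4 - 49*g^3/4 + 303*g^2/8 - 119*g/4 - 10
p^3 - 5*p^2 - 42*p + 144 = (p - 8)*(p - 3)*(p + 6)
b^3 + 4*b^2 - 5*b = b*(b - 1)*(b + 5)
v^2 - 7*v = v*(v - 7)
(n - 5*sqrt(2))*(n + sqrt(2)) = n^2 - 4*sqrt(2)*n - 10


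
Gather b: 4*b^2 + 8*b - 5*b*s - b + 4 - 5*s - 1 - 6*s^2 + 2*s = 4*b^2 + b*(7 - 5*s) - 6*s^2 - 3*s + 3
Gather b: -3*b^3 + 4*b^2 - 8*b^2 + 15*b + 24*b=-3*b^3 - 4*b^2 + 39*b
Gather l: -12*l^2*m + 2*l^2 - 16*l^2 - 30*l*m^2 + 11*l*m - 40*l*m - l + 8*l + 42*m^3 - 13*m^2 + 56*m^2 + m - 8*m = l^2*(-12*m - 14) + l*(-30*m^2 - 29*m + 7) + 42*m^3 + 43*m^2 - 7*m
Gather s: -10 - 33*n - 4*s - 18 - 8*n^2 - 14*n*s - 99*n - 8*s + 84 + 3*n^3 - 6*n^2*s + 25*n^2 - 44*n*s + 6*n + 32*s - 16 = 3*n^3 + 17*n^2 - 126*n + s*(-6*n^2 - 58*n + 20) + 40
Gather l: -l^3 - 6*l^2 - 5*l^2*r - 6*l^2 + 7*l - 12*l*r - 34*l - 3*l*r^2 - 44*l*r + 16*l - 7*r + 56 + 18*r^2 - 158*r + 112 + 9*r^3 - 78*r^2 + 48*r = -l^3 + l^2*(-5*r - 12) + l*(-3*r^2 - 56*r - 11) + 9*r^3 - 60*r^2 - 117*r + 168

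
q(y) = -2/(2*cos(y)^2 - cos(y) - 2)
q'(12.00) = 1.26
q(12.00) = 1.41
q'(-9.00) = -11.72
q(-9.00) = -3.50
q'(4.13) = -7.49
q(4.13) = 2.37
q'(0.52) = -1.32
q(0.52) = 1.47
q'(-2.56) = -88.64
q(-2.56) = -8.62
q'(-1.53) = -0.40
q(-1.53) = 0.98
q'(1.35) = 0.05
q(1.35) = 0.94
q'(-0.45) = 1.38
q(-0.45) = 1.56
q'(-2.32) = -35.63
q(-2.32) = 5.11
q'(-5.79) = -1.35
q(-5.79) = 1.50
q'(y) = -2*(4*sin(y)*cos(y) - sin(y))/(2*cos(y)^2 - cos(y) - 2)^2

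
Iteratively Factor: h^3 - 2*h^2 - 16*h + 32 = (h + 4)*(h^2 - 6*h + 8) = (h - 2)*(h + 4)*(h - 4)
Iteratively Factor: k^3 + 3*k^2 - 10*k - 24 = (k - 3)*(k^2 + 6*k + 8) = (k - 3)*(k + 2)*(k + 4)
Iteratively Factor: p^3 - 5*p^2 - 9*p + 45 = (p - 3)*(p^2 - 2*p - 15) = (p - 3)*(p + 3)*(p - 5)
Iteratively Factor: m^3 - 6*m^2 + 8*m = (m - 2)*(m^2 - 4*m) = m*(m - 2)*(m - 4)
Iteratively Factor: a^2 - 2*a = (a)*(a - 2)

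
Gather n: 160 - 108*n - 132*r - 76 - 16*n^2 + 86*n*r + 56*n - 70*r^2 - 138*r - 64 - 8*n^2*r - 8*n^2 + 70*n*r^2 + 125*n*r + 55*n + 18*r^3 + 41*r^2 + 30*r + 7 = n^2*(-8*r - 24) + n*(70*r^2 + 211*r + 3) + 18*r^3 - 29*r^2 - 240*r + 27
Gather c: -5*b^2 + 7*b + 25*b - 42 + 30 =-5*b^2 + 32*b - 12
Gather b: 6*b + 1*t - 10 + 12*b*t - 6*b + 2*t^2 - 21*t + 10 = 12*b*t + 2*t^2 - 20*t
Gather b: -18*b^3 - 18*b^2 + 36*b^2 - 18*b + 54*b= -18*b^3 + 18*b^2 + 36*b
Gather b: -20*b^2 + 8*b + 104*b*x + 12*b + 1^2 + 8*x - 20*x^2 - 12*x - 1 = -20*b^2 + b*(104*x + 20) - 20*x^2 - 4*x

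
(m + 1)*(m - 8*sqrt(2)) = m^2 - 8*sqrt(2)*m + m - 8*sqrt(2)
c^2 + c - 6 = (c - 2)*(c + 3)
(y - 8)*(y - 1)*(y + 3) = y^3 - 6*y^2 - 19*y + 24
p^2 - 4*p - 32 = (p - 8)*(p + 4)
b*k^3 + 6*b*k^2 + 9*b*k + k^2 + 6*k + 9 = (k + 3)^2*(b*k + 1)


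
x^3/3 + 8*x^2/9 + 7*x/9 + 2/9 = (x/3 + 1/3)*(x + 2/3)*(x + 1)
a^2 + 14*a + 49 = (a + 7)^2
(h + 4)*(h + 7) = h^2 + 11*h + 28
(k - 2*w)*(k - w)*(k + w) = k^3 - 2*k^2*w - k*w^2 + 2*w^3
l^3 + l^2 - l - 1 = (l - 1)*(l + 1)^2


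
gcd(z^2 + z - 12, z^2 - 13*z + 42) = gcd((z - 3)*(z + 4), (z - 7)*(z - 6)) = 1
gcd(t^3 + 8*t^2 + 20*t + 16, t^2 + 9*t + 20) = t + 4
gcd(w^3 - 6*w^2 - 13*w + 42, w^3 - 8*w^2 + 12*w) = w - 2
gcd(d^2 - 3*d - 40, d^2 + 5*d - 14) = 1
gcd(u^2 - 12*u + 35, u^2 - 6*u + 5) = u - 5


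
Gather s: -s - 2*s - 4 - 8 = -3*s - 12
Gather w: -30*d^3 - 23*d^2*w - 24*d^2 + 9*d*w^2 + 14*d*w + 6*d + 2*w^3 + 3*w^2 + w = -30*d^3 - 24*d^2 + 6*d + 2*w^3 + w^2*(9*d + 3) + w*(-23*d^2 + 14*d + 1)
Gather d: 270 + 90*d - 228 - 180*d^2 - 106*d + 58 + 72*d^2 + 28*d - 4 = -108*d^2 + 12*d + 96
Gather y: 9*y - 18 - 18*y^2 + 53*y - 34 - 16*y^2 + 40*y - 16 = -34*y^2 + 102*y - 68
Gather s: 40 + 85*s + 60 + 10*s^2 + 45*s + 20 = 10*s^2 + 130*s + 120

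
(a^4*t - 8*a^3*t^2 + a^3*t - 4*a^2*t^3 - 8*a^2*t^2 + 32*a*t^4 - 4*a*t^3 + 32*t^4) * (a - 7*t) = a^5*t - 15*a^4*t^2 + a^4*t + 52*a^3*t^3 - 15*a^3*t^2 + 60*a^2*t^4 + 52*a^2*t^3 - 224*a*t^5 + 60*a*t^4 - 224*t^5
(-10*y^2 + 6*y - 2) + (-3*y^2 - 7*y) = -13*y^2 - y - 2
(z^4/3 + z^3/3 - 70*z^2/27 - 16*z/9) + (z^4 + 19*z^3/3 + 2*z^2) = 4*z^4/3 + 20*z^3/3 - 16*z^2/27 - 16*z/9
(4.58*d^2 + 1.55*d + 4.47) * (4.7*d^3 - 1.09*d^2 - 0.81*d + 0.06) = 21.526*d^5 + 2.2928*d^4 + 15.6097*d^3 - 5.853*d^2 - 3.5277*d + 0.2682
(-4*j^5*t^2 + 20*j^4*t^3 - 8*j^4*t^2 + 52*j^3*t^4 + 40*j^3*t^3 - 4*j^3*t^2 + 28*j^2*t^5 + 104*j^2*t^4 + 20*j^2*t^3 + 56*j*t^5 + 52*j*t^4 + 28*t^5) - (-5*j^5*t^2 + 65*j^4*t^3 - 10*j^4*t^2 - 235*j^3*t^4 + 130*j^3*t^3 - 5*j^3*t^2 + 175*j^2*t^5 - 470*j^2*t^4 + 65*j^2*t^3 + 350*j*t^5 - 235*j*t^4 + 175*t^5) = j^5*t^2 - 45*j^4*t^3 + 2*j^4*t^2 + 287*j^3*t^4 - 90*j^3*t^3 + j^3*t^2 - 147*j^2*t^5 + 574*j^2*t^4 - 45*j^2*t^3 - 294*j*t^5 + 287*j*t^4 - 147*t^5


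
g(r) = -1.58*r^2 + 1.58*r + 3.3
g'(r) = 1.58 - 3.16*r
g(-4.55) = -36.60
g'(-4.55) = 15.96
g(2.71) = -4.02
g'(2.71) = -6.98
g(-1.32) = -1.54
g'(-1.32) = 5.75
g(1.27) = 2.76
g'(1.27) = -2.43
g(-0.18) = 2.96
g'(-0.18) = 2.15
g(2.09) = -0.30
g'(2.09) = -5.02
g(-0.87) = 0.73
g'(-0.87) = 4.33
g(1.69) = 1.46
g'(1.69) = -3.76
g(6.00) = -44.10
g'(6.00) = -17.38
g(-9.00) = -138.90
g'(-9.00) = 30.02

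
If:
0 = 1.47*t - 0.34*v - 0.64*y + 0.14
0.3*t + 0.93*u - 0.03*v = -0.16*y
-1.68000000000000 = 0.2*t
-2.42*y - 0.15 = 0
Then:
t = -8.40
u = 1.57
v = -35.79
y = -0.06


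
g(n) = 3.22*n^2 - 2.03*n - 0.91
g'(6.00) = 36.61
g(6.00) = 102.83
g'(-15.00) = -98.63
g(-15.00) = 754.04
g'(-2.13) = -15.75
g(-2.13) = 18.02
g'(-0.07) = -2.48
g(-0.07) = -0.75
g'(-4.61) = -31.72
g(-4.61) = 76.88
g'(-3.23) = -22.83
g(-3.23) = 39.24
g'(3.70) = 21.80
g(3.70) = 35.66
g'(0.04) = -1.77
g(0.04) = -0.99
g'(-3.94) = -27.40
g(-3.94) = 57.07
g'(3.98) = 23.60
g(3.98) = 42.02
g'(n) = 6.44*n - 2.03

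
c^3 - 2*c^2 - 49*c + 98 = (c - 7)*(c - 2)*(c + 7)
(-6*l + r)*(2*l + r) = -12*l^2 - 4*l*r + r^2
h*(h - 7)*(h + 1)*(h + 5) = h^4 - h^3 - 37*h^2 - 35*h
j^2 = j^2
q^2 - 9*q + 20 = (q - 5)*(q - 4)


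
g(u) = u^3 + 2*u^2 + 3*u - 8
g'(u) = 3*u^2 + 4*u + 3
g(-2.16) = -15.23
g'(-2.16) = 8.36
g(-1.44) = -11.16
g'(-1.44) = 3.46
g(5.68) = 256.82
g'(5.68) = 122.51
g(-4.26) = -61.79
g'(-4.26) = 40.40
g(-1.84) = -12.98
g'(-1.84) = 5.80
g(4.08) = 105.45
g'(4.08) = 69.26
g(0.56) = -5.52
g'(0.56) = 6.18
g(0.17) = -7.43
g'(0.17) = 3.77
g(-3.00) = -26.00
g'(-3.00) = 18.00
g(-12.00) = -1484.00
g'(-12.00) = 387.00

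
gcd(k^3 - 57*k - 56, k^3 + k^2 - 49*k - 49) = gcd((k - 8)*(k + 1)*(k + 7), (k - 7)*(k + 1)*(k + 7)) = k^2 + 8*k + 7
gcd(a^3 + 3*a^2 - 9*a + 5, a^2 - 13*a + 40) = 1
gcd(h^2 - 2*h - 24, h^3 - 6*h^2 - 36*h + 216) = h - 6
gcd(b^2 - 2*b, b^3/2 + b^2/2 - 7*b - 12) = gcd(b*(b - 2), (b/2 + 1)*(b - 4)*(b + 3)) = 1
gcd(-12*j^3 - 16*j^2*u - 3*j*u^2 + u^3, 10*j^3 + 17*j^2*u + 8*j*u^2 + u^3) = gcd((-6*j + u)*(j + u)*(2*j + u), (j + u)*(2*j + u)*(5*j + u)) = 2*j^2 + 3*j*u + u^2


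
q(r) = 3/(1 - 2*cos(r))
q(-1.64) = 2.64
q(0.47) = -3.83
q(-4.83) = 3.92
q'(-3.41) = -0.19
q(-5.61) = -5.32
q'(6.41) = -0.78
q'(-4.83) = -10.17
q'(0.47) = -4.43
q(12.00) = -4.36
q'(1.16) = -135.72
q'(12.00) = 6.81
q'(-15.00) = 0.61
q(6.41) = -3.05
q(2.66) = 1.08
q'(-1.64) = 4.62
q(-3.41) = 1.02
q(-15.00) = 1.19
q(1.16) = 14.90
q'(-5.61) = -11.77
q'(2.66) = -0.36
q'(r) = -6*sin(r)/(1 - 2*cos(r))^2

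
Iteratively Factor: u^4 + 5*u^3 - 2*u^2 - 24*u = (u + 3)*(u^3 + 2*u^2 - 8*u) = (u + 3)*(u + 4)*(u^2 - 2*u) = u*(u + 3)*(u + 4)*(u - 2)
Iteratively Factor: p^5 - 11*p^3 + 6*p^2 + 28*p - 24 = (p - 1)*(p^4 + p^3 - 10*p^2 - 4*p + 24) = (p - 2)*(p - 1)*(p^3 + 3*p^2 - 4*p - 12) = (p - 2)*(p - 1)*(p + 3)*(p^2 - 4) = (p - 2)*(p - 1)*(p + 2)*(p + 3)*(p - 2)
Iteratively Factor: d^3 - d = (d + 1)*(d^2 - d) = d*(d + 1)*(d - 1)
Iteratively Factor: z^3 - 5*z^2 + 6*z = (z)*(z^2 - 5*z + 6) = z*(z - 3)*(z - 2)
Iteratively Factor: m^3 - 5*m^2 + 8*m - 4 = (m - 2)*(m^2 - 3*m + 2) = (m - 2)*(m - 1)*(m - 2)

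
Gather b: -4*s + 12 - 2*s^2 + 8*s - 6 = -2*s^2 + 4*s + 6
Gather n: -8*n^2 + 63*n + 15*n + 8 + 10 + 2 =-8*n^2 + 78*n + 20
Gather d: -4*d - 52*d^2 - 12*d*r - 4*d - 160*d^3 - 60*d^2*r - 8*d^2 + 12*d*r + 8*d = -160*d^3 + d^2*(-60*r - 60)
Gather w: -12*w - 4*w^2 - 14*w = -4*w^2 - 26*w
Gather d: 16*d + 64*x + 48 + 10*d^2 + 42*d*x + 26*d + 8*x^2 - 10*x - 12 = 10*d^2 + d*(42*x + 42) + 8*x^2 + 54*x + 36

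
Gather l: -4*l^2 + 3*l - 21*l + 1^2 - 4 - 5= -4*l^2 - 18*l - 8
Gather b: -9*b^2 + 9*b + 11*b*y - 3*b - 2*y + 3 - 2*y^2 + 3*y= -9*b^2 + b*(11*y + 6) - 2*y^2 + y + 3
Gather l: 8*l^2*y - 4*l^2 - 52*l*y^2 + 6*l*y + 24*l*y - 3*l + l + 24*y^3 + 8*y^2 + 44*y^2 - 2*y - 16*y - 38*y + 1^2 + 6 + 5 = l^2*(8*y - 4) + l*(-52*y^2 + 30*y - 2) + 24*y^3 + 52*y^2 - 56*y + 12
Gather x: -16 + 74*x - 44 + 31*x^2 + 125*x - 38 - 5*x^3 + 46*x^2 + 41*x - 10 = -5*x^3 + 77*x^2 + 240*x - 108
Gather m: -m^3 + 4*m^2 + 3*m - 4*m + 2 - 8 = -m^3 + 4*m^2 - m - 6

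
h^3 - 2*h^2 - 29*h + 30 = (h - 6)*(h - 1)*(h + 5)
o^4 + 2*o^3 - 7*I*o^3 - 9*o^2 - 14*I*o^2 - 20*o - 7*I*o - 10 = (o + 1)^2*(o - 5*I)*(o - 2*I)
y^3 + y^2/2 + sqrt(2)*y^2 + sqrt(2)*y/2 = y*(y + 1/2)*(y + sqrt(2))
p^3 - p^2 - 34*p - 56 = (p - 7)*(p + 2)*(p + 4)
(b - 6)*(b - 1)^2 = b^3 - 8*b^2 + 13*b - 6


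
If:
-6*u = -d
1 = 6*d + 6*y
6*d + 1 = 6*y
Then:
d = 0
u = 0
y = 1/6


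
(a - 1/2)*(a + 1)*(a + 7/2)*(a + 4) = a^4 + 8*a^3 + 69*a^2/4 + 13*a/4 - 7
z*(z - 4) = z^2 - 4*z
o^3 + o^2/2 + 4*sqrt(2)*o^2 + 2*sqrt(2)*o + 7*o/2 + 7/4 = (o + 1/2)*(o + sqrt(2)/2)*(o + 7*sqrt(2)/2)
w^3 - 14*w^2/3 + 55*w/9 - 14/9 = (w - 7/3)*(w - 2)*(w - 1/3)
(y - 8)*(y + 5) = y^2 - 3*y - 40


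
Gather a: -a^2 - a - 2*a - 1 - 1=-a^2 - 3*a - 2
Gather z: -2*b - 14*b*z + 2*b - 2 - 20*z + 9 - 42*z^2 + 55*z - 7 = -42*z^2 + z*(35 - 14*b)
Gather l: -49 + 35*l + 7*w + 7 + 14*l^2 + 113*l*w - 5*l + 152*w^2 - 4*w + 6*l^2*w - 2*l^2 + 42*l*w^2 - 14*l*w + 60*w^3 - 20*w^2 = l^2*(6*w + 12) + l*(42*w^2 + 99*w + 30) + 60*w^3 + 132*w^2 + 3*w - 42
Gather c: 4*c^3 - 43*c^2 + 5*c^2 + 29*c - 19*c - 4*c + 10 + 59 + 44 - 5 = 4*c^3 - 38*c^2 + 6*c + 108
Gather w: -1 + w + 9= w + 8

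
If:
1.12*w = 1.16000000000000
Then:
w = 1.04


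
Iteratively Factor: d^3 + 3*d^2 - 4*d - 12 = (d - 2)*(d^2 + 5*d + 6) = (d - 2)*(d + 2)*(d + 3)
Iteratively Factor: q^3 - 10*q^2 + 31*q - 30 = (q - 3)*(q^2 - 7*q + 10) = (q - 3)*(q - 2)*(q - 5)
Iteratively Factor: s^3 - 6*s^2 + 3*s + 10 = (s + 1)*(s^2 - 7*s + 10) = (s - 5)*(s + 1)*(s - 2)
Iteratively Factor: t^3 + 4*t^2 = (t + 4)*(t^2) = t*(t + 4)*(t)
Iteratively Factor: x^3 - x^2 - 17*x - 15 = (x + 1)*(x^2 - 2*x - 15) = (x - 5)*(x + 1)*(x + 3)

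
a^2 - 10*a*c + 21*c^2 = (a - 7*c)*(a - 3*c)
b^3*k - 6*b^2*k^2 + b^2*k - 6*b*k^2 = b*(b - 6*k)*(b*k + k)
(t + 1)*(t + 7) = t^2 + 8*t + 7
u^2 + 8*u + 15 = (u + 3)*(u + 5)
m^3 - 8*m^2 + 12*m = m*(m - 6)*(m - 2)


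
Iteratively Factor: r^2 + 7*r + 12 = (r + 3)*(r + 4)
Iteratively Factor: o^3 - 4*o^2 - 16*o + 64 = (o - 4)*(o^2 - 16) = (o - 4)^2*(o + 4)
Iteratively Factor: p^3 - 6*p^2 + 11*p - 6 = (p - 1)*(p^2 - 5*p + 6) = (p - 2)*(p - 1)*(p - 3)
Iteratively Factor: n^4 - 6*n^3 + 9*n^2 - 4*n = (n)*(n^3 - 6*n^2 + 9*n - 4) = n*(n - 1)*(n^2 - 5*n + 4) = n*(n - 4)*(n - 1)*(n - 1)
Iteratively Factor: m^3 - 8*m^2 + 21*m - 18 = (m - 3)*(m^2 - 5*m + 6) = (m - 3)*(m - 2)*(m - 3)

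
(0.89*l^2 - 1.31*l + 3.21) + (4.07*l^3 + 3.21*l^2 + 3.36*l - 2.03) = 4.07*l^3 + 4.1*l^2 + 2.05*l + 1.18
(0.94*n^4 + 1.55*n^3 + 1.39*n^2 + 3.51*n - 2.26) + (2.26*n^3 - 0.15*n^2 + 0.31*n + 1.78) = 0.94*n^4 + 3.81*n^3 + 1.24*n^2 + 3.82*n - 0.48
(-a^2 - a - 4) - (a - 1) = -a^2 - 2*a - 3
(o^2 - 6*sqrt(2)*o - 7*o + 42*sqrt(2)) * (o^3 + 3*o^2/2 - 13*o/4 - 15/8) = o^5 - 6*sqrt(2)*o^4 - 11*o^4/2 - 55*o^3/4 + 33*sqrt(2)*o^3 + 167*o^2/8 + 165*sqrt(2)*o^2/2 - 501*sqrt(2)*o/4 + 105*o/8 - 315*sqrt(2)/4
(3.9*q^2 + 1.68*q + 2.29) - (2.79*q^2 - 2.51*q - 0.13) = 1.11*q^2 + 4.19*q + 2.42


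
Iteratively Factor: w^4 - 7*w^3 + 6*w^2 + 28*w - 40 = (w - 2)*(w^3 - 5*w^2 - 4*w + 20) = (w - 5)*(w - 2)*(w^2 - 4) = (w - 5)*(w - 2)^2*(w + 2)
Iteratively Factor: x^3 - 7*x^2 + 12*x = (x)*(x^2 - 7*x + 12) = x*(x - 3)*(x - 4)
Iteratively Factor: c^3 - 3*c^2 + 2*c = (c)*(c^2 - 3*c + 2) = c*(c - 2)*(c - 1)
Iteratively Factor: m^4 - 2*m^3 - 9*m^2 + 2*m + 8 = (m + 1)*(m^3 - 3*m^2 - 6*m + 8) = (m + 1)*(m + 2)*(m^2 - 5*m + 4) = (m - 1)*(m + 1)*(m + 2)*(m - 4)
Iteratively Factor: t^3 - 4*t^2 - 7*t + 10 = (t - 1)*(t^2 - 3*t - 10) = (t - 5)*(t - 1)*(t + 2)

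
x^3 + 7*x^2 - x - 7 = (x - 1)*(x + 1)*(x + 7)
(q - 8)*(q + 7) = q^2 - q - 56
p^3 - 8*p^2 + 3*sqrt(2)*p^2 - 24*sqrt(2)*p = p*(p - 8)*(p + 3*sqrt(2))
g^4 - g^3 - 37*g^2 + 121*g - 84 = (g - 4)*(g - 3)*(g - 1)*(g + 7)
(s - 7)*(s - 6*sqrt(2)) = s^2 - 6*sqrt(2)*s - 7*s + 42*sqrt(2)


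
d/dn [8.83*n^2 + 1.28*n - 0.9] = 17.66*n + 1.28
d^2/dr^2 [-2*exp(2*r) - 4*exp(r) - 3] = (-8*exp(r) - 4)*exp(r)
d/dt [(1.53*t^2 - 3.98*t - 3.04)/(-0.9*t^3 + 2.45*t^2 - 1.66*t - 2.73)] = (1.377*t^4 - 7.164*t^3 - 0.996799999999999*t^2 + 6.5422*t + 5.819)/(0.81*t^6 - 4.41*t^5 + 8.9905*t^4 - 3.22*t^3 - 10.6214*t^2 + 9.0636*t + 7.4529)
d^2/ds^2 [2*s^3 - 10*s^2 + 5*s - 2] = 12*s - 20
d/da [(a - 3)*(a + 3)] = 2*a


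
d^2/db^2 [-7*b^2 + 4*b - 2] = -14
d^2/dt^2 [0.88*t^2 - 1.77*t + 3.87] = 1.76000000000000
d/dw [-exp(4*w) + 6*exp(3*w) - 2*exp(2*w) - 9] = (-4*exp(2*w) + 18*exp(w) - 4)*exp(2*w)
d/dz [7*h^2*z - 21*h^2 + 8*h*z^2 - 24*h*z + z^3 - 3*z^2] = 7*h^2 + 16*h*z - 24*h + 3*z^2 - 6*z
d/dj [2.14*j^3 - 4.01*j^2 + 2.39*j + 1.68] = 6.42*j^2 - 8.02*j + 2.39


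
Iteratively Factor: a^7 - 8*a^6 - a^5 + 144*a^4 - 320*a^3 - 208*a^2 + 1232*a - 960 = (a + 2)*(a^6 - 10*a^5 + 19*a^4 + 106*a^3 - 532*a^2 + 856*a - 480) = (a - 3)*(a + 2)*(a^5 - 7*a^4 - 2*a^3 + 100*a^2 - 232*a + 160) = (a - 3)*(a - 2)*(a + 2)*(a^4 - 5*a^3 - 12*a^2 + 76*a - 80) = (a - 3)*(a - 2)^2*(a + 2)*(a^3 - 3*a^2 - 18*a + 40) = (a - 3)*(a - 2)^2*(a + 2)*(a + 4)*(a^2 - 7*a + 10) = (a - 5)*(a - 3)*(a - 2)^2*(a + 2)*(a + 4)*(a - 2)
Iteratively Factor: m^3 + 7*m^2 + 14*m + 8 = (m + 1)*(m^2 + 6*m + 8) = (m + 1)*(m + 4)*(m + 2)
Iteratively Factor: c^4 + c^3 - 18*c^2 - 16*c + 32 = (c + 4)*(c^3 - 3*c^2 - 6*c + 8) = (c - 4)*(c + 4)*(c^2 + c - 2) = (c - 4)*(c - 1)*(c + 4)*(c + 2)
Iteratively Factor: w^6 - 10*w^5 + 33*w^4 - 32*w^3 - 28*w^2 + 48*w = (w - 2)*(w^5 - 8*w^4 + 17*w^3 + 2*w^2 - 24*w) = (w - 2)^2*(w^4 - 6*w^3 + 5*w^2 + 12*w) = (w - 4)*(w - 2)^2*(w^3 - 2*w^2 - 3*w) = (w - 4)*(w - 3)*(w - 2)^2*(w^2 + w) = w*(w - 4)*(w - 3)*(w - 2)^2*(w + 1)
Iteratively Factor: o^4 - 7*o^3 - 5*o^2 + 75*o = (o - 5)*(o^3 - 2*o^2 - 15*o) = (o - 5)^2*(o^2 + 3*o) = (o - 5)^2*(o + 3)*(o)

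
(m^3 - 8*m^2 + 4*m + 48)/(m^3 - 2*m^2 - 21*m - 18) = (m^2 - 2*m - 8)/(m^2 + 4*m + 3)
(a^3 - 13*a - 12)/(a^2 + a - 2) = (a^3 - 13*a - 12)/(a^2 + a - 2)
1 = 1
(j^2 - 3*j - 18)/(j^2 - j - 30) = (j + 3)/(j + 5)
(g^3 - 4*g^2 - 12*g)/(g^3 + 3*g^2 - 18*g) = (g^2 - 4*g - 12)/(g^2 + 3*g - 18)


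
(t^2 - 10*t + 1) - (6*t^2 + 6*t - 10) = -5*t^2 - 16*t + 11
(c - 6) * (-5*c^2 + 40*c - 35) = -5*c^3 + 70*c^2 - 275*c + 210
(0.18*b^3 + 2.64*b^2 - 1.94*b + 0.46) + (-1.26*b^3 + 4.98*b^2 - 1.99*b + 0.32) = -1.08*b^3 + 7.62*b^2 - 3.93*b + 0.78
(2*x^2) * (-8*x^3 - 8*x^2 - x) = -16*x^5 - 16*x^4 - 2*x^3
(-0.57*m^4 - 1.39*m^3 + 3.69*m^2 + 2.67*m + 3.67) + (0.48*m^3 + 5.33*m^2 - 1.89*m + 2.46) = -0.57*m^4 - 0.91*m^3 + 9.02*m^2 + 0.78*m + 6.13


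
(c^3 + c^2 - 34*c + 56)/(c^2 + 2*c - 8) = (c^2 + 3*c - 28)/(c + 4)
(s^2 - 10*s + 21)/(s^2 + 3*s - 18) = (s - 7)/(s + 6)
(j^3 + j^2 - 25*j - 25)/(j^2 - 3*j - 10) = (j^2 + 6*j + 5)/(j + 2)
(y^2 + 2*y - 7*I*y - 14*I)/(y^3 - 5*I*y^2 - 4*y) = (y^2 + y*(2 - 7*I) - 14*I)/(y*(y^2 - 5*I*y - 4))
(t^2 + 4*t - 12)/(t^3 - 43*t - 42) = (t - 2)/(t^2 - 6*t - 7)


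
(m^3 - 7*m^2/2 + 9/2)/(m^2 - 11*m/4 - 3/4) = 2*(2*m^2 - m - 3)/(4*m + 1)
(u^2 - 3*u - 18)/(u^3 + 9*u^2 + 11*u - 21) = (u - 6)/(u^2 + 6*u - 7)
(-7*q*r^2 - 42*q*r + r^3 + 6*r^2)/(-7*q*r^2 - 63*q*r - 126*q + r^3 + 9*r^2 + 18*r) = r/(r + 3)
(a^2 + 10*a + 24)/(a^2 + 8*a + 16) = (a + 6)/(a + 4)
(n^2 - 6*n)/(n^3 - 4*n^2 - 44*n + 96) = n*(n - 6)/(n^3 - 4*n^2 - 44*n + 96)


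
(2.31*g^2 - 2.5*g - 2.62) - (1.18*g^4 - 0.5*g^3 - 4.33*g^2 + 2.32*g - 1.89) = -1.18*g^4 + 0.5*g^3 + 6.64*g^2 - 4.82*g - 0.73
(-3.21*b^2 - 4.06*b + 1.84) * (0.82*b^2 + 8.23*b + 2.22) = -2.6322*b^4 - 29.7475*b^3 - 39.0312*b^2 + 6.13*b + 4.0848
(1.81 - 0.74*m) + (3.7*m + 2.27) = 2.96*m + 4.08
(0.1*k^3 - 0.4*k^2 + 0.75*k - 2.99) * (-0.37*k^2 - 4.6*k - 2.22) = -0.037*k^5 - 0.312*k^4 + 1.3405*k^3 - 1.4557*k^2 + 12.089*k + 6.6378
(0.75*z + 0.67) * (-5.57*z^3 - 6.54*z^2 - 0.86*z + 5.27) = -4.1775*z^4 - 8.6369*z^3 - 5.0268*z^2 + 3.3763*z + 3.5309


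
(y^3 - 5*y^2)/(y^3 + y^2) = (y - 5)/(y + 1)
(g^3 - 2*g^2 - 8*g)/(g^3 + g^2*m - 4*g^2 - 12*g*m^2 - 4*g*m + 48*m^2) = g*(g + 2)/(g^2 + g*m - 12*m^2)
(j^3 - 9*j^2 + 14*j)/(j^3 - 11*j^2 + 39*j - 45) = j*(j^2 - 9*j + 14)/(j^3 - 11*j^2 + 39*j - 45)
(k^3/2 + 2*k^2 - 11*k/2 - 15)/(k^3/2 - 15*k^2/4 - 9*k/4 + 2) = 2*(k^3 + 4*k^2 - 11*k - 30)/(2*k^3 - 15*k^2 - 9*k + 8)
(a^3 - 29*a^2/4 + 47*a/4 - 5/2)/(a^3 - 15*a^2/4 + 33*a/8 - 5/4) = 2*(4*a^2 - 21*a + 5)/(8*a^2 - 14*a + 5)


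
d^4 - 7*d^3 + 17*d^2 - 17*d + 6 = (d - 3)*(d - 2)*(d - 1)^2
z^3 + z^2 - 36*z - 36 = (z - 6)*(z + 1)*(z + 6)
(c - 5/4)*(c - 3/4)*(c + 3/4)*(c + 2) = c^4 + 3*c^3/4 - 49*c^2/16 - 27*c/64 + 45/32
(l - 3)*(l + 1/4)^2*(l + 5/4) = l^4 - 5*l^3/4 - 73*l^2/16 - 127*l/64 - 15/64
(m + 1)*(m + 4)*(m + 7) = m^3 + 12*m^2 + 39*m + 28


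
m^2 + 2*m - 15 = (m - 3)*(m + 5)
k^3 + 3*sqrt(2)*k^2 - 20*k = k*(k - 2*sqrt(2))*(k + 5*sqrt(2))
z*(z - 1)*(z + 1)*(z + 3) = z^4 + 3*z^3 - z^2 - 3*z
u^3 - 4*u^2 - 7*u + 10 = (u - 5)*(u - 1)*(u + 2)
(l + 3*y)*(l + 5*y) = l^2 + 8*l*y + 15*y^2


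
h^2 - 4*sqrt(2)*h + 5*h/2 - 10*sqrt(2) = (h + 5/2)*(h - 4*sqrt(2))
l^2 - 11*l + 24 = (l - 8)*(l - 3)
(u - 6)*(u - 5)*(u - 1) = u^3 - 12*u^2 + 41*u - 30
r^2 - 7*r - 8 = (r - 8)*(r + 1)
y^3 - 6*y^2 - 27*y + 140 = (y - 7)*(y - 4)*(y + 5)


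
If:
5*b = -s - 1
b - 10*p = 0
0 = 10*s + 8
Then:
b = -1/25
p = -1/250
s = -4/5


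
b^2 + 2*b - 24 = (b - 4)*(b + 6)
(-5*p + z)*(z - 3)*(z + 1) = -5*p*z^2 + 10*p*z + 15*p + z^3 - 2*z^2 - 3*z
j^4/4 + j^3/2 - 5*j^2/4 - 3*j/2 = j*(j/4 + 1/4)*(j - 2)*(j + 3)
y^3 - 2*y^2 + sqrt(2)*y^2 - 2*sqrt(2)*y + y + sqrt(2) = (y - 1)^2*(y + sqrt(2))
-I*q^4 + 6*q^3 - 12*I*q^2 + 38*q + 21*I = (q - 3*I)*(q + I)*(q + 7*I)*(-I*q + 1)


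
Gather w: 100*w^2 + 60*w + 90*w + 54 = 100*w^2 + 150*w + 54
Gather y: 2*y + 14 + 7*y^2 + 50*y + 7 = 7*y^2 + 52*y + 21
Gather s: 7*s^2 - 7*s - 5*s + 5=7*s^2 - 12*s + 5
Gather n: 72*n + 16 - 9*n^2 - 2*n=-9*n^2 + 70*n + 16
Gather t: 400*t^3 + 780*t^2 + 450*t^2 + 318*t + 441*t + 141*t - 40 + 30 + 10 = 400*t^3 + 1230*t^2 + 900*t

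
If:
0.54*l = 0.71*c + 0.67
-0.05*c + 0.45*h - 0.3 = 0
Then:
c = 0.76056338028169*l - 0.943661971830986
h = 0.0845070422535211*l + 0.561815336463224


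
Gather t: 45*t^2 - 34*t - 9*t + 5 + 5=45*t^2 - 43*t + 10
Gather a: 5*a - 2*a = 3*a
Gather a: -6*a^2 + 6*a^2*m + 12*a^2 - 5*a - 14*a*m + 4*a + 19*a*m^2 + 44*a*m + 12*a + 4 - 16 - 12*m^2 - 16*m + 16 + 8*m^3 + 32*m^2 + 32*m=a^2*(6*m + 6) + a*(19*m^2 + 30*m + 11) + 8*m^3 + 20*m^2 + 16*m + 4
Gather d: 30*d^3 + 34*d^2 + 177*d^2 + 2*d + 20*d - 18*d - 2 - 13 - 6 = 30*d^3 + 211*d^2 + 4*d - 21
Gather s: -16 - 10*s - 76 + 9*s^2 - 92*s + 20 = 9*s^2 - 102*s - 72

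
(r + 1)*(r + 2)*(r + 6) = r^3 + 9*r^2 + 20*r + 12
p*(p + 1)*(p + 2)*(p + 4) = p^4 + 7*p^3 + 14*p^2 + 8*p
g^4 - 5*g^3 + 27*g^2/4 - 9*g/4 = g*(g - 3)*(g - 3/2)*(g - 1/2)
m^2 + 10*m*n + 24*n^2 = (m + 4*n)*(m + 6*n)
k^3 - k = k*(k - 1)*(k + 1)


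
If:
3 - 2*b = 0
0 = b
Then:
No Solution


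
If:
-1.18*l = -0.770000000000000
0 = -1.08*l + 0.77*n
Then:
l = 0.65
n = 0.92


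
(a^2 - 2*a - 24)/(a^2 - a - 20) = (a - 6)/(a - 5)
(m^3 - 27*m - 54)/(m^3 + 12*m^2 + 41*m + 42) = (m^2 - 3*m - 18)/(m^2 + 9*m + 14)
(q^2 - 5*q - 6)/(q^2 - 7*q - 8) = (q - 6)/(q - 8)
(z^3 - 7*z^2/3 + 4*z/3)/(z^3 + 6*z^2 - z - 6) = z*(3*z - 4)/(3*(z^2 + 7*z + 6))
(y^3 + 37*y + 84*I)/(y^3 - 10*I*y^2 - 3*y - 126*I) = (y + 4*I)/(y - 6*I)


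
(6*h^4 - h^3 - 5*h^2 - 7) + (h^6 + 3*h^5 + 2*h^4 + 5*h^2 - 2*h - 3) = h^6 + 3*h^5 + 8*h^4 - h^3 - 2*h - 10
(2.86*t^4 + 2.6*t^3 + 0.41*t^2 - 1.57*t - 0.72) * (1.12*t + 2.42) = 3.2032*t^5 + 9.8332*t^4 + 6.7512*t^3 - 0.7662*t^2 - 4.6058*t - 1.7424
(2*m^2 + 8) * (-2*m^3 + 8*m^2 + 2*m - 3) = -4*m^5 + 16*m^4 - 12*m^3 + 58*m^2 + 16*m - 24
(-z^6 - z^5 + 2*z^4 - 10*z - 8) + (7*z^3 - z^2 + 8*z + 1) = -z^6 - z^5 + 2*z^4 + 7*z^3 - z^2 - 2*z - 7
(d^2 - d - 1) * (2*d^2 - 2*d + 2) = 2*d^4 - 4*d^3 + 2*d^2 - 2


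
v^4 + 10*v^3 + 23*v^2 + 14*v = v*(v + 1)*(v + 2)*(v + 7)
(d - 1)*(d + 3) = d^2 + 2*d - 3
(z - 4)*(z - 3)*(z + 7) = z^3 - 37*z + 84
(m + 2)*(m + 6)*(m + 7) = m^3 + 15*m^2 + 68*m + 84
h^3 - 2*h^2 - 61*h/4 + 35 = (h - 7/2)*(h - 5/2)*(h + 4)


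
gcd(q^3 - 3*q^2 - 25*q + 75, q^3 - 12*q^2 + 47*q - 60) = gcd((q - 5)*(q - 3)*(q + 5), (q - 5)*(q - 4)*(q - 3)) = q^2 - 8*q + 15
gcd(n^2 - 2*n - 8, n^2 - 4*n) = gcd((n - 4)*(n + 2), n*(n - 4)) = n - 4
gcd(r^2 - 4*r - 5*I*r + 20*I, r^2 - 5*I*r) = r - 5*I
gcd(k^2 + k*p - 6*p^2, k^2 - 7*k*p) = 1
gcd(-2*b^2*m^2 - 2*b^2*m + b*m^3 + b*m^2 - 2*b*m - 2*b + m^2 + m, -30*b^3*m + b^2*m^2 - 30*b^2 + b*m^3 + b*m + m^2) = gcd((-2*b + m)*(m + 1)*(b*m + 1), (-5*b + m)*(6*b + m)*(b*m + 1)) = b*m + 1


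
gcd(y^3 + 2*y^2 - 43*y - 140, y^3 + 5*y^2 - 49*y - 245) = y^2 - 2*y - 35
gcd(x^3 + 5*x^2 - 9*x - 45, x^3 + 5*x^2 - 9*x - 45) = x^3 + 5*x^2 - 9*x - 45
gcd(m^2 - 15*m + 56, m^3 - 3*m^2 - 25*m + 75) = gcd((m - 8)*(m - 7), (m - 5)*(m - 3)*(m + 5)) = 1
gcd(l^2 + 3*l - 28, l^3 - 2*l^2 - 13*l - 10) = 1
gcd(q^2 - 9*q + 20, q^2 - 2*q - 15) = q - 5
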